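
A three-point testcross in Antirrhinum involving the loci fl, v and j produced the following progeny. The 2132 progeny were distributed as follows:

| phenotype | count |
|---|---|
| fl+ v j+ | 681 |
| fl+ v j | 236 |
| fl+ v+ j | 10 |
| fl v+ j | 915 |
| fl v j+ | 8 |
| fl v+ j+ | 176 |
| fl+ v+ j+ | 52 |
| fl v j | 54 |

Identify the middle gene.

The two most frequent reciprocal classes, fl+ v j+ and fl v+ j, are the parental types, so the F1 was fl+ v j+ / fl v+ j.
The two rarest classes, fl v j+ and fl+ v+ j, are the double crossovers. Comparing them with the parentals, only the fl allele has switched, so fl is the middle locus and the order is j – fl – v.

fl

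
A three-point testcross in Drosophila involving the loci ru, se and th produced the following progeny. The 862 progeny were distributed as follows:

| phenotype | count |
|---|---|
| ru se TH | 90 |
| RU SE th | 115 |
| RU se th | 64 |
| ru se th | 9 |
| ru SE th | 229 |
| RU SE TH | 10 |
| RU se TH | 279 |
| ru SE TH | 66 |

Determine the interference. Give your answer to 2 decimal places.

0.51

The two most frequent reciprocal classes, RU se TH and ru SE th, are the parental types, so the F1 was RU se TH / ru SE th.
The two rarest classes, RU SE TH and ru se th, are the double crossovers. Comparing them with the parentals, only the se allele has switched, so se is the middle locus and the order is ru – se – th.
ru–se: (205 + 19)/862 = 0.2599; se–th: (130 + 19)/862 = 0.1729.
Expected DCO frequency = 0.2599 × 0.1729 ≈ 0.04494; observed = 19/862 ≈ 0.02204.
Coefficient of coincidence = 0.02204/0.04494 ≈ 0.49; interference = 1 − 0.49 = 0.51.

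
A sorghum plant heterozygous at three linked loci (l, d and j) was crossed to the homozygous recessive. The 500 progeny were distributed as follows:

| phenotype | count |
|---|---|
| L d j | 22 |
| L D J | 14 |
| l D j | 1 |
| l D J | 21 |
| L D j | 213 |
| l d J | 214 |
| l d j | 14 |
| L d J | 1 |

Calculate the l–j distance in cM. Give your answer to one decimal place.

6.0 cM

The two most frequent reciprocal classes, l d J and L D j, are the parental types, so the F1 was l d J / L D j.
The two rarest classes, L d J and l D j, are the double crossovers. Comparing them with the parentals, only the l allele has switched, so l is the middle locus and the order is j – l – d.
Crossovers in the j–l interval produce the single-crossover classes l d j and L D J (14 + 14 = 28) plus the double crossovers (2).
RF(j–l) = (28 + 2) / 500 = 30/500 = 0.0600 → 6.0 cM.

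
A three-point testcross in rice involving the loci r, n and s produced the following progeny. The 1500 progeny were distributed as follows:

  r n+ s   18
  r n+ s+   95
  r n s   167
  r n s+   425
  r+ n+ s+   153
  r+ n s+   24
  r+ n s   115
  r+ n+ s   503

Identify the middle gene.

The two most frequent reciprocal classes, r+ n+ s and r n s+, are the parental types, so the F1 was r+ n+ s / r n s+.
The two rarest classes, r n+ s and r+ n s+, are the double crossovers. Comparing them with the parentals, only the r allele has switched, so r is the middle locus and the order is s – r – n.

r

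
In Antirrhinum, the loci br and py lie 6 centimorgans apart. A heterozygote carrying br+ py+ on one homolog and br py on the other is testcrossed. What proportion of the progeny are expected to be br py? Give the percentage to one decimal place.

A map distance of 6 centimorgans corresponds to a recombination frequency of 0.060.
The F1 is br+ py+ / br py, so br py is a parental gamete class with expected frequency (1 − r)/2 = 0.940/2 = 0.4700.
That is 0.4700 = 47.0% of the progeny.

47.0%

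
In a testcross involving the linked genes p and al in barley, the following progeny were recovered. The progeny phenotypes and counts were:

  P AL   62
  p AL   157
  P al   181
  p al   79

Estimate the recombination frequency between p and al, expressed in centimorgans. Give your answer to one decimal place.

29.4 centimorgans

The two most frequent classes, P al (181) and p AL (157), are the parental types, so the F1 was P al / p AL.
The recombinant classes are P AL and p al: 62 + 79 = 141.
Recombination frequency = 141/479 = 0.2944 ≈ 29.4%, i.e. 29.4 centimorgans.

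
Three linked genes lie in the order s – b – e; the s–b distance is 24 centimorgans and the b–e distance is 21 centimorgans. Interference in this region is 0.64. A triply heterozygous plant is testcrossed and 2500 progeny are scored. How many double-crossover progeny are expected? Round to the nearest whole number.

Map distances give recombination frequencies of 0.240 and 0.210 for the two intervals.
With interference 0.64 (so coincidence = 0.36), expected double-crossover frequency = 0.240 × 0.210 × 0.36 = 0.01814.
Expected number = 0.01814 × 2500 = 45.36 ≈ 45.

45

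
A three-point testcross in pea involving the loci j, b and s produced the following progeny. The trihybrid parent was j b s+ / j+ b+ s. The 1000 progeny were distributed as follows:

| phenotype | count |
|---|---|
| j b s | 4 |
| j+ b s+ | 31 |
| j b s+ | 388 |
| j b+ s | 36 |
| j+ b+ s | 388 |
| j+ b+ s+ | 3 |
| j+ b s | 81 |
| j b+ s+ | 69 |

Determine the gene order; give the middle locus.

The two rarest classes, j b s and j+ b+ s+, are the double crossovers. Comparing them with the parentals, only the s allele has switched, so s is the middle locus and the order is j – s – b.

s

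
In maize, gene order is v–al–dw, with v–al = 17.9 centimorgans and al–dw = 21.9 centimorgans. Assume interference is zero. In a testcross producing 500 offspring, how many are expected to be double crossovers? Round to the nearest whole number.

20

Map distances give recombination frequencies of 0.179 and 0.219 for the two intervals.
With no interference, expected double-crossover frequency = 0.179 × 0.219 = 0.03920.
Expected number = 0.03920 × 500 = 19.60 ≈ 20.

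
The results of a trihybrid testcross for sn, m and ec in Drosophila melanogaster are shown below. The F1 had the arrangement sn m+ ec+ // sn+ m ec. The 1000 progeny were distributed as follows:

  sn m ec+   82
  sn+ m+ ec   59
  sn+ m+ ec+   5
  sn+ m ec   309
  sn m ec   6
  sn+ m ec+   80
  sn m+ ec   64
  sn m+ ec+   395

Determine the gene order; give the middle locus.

sn

The two rarest classes, sn+ m+ ec+ and sn m ec, are the double crossovers. Comparing them with the parentals, only the sn allele has switched, so sn is the middle locus and the order is m – sn – ec.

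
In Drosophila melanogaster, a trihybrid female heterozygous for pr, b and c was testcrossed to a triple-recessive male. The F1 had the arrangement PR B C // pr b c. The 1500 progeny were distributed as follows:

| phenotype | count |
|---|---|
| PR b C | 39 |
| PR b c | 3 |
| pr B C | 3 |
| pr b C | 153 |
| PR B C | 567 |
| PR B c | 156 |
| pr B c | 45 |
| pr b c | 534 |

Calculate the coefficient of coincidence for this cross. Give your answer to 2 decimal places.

0.32

The two rarest classes, pr B C and PR b c, are the double crossovers. Comparing them with the parentals, only the pr allele has switched, so pr is the middle locus and the order is b – pr – c.
b–pr: (84 + 6)/1500 = 0.0600; pr–c: (309 + 6)/1500 = 0.2100.
Expected DCO frequency = 0.0600 × 0.2100 ≈ 0.01260; observed = 6/1500 ≈ 0.00400.
Coefficient of coincidence = 0.00400/0.01260 ≈ 0.32.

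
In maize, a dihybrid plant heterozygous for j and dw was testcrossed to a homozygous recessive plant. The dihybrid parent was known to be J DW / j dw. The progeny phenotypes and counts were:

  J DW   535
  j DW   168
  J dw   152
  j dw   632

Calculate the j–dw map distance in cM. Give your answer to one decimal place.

The recombinant classes are J dw and j DW: 152 + 168 = 320.
Recombination frequency = 320/1487 = 0.2152 ≈ 21.5%, i.e. 21.5 cM.

21.5 cM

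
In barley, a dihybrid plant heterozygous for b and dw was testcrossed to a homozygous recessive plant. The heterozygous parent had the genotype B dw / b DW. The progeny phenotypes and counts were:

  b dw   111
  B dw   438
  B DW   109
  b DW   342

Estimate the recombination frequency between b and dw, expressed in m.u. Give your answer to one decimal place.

The recombinant classes are B DW and b dw: 109 + 111 = 220.
Recombination frequency = 220/1000 = 0.2200 ≈ 22.0%, i.e. 22.0 m.u.

22.0 m.u.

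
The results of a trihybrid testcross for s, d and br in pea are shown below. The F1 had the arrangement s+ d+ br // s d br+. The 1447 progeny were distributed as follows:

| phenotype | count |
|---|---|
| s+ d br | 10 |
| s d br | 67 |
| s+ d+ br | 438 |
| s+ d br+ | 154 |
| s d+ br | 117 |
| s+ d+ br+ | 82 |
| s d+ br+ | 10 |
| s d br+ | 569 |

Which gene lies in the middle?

The two rarest classes, s+ d br and s d+ br+, are the double crossovers. Comparing them with the parentals, only the d allele has switched, so d is the middle locus and the order is br – d – s.

d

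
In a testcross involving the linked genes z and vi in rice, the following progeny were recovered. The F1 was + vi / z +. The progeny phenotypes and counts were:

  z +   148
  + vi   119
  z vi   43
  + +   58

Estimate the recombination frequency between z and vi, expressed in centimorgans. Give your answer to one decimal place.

27.4 centimorgans

The recombinant classes are + + and z vi: 58 + 43 = 101.
Recombination frequency = 101/368 = 0.2745 ≈ 27.4%, i.e. 27.4 centimorgans.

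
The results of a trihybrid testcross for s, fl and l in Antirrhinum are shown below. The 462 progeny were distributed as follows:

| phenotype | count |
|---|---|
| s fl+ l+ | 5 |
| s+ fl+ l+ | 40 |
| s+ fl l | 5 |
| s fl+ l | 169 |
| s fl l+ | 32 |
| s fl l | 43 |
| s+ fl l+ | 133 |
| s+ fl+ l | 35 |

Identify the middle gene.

The two most frequent reciprocal classes, s fl+ l and s+ fl l+, are the parental types, so the F1 was s fl+ l / s+ fl l+.
The two rarest classes, s fl+ l+ and s+ fl l, are the double crossovers. Comparing them with the parentals, only the l allele has switched, so l is the middle locus and the order is s – l – fl.

l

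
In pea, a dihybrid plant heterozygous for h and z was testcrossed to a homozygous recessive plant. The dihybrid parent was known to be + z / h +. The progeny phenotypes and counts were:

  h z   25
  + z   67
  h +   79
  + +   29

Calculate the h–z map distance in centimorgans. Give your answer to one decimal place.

The recombinant classes are + + and h z: 29 + 25 = 54.
Recombination frequency = 54/200 = 0.2700 ≈ 27.0%, i.e. 27.0 centimorgans.

27.0 centimorgans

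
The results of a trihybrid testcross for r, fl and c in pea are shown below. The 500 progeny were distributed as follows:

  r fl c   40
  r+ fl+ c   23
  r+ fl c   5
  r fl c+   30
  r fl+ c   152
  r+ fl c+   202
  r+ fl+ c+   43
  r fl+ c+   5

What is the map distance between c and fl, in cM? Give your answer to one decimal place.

18.6 cM

The two most frequent reciprocal classes, r+ fl c+ and r fl+ c, are the parental types, so the F1 was r+ fl c+ / r fl+ c.
The two rarest classes, r+ fl c and r fl+ c+, are the double crossovers. Comparing them with the parentals, only the c allele has switched, so c is the middle locus and the order is r – c – fl.
Crossovers in the c–fl interval produce the single-crossover classes r+ fl+ c+ and r fl c (43 + 40 = 83) plus the double crossovers (10).
RF(c–fl) = (83 + 10) / 500 = 93/500 = 0.1860 → 18.6 cM.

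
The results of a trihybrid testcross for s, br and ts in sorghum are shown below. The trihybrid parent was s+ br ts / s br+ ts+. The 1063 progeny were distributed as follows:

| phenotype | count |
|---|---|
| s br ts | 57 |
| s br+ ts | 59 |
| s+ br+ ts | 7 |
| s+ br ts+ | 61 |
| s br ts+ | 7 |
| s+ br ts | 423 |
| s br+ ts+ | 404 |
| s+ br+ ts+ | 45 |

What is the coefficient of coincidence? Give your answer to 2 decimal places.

The two rarest classes, s+ br+ ts and s br ts+, are the double crossovers. Comparing them with the parentals, only the br allele has switched, so br is the middle locus and the order is s – br – ts.
s–br: (102 + 14)/1063 = 0.1091; br–ts: (120 + 14)/1063 = 0.1261.
Expected DCO frequency = 0.1091 × 0.1261 ≈ 0.01376; observed = 14/1063 ≈ 0.01317.
Coefficient of coincidence = 0.01317/0.01376 ≈ 0.96.

0.96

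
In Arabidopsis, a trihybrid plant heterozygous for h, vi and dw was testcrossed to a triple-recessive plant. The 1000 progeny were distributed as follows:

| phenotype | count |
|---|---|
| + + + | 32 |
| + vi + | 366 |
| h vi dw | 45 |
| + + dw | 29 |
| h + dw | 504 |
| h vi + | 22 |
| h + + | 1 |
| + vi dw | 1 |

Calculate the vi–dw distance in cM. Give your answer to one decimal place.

7.9 cM

The two most frequent reciprocal classes, h + dw and + vi +, are the parental types, so the F1 was h + dw / + vi +.
The two rarest classes, h + + and + vi dw, are the double crossovers. Comparing them with the parentals, only the dw allele has switched, so dw is the middle locus and the order is vi – dw – h.
Crossovers in the vi–dw interval produce the single-crossover classes h vi dw and + + + (45 + 32 = 77) plus the double crossovers (2).
RF(vi–dw) = (77 + 2) / 1000 = 79/1000 = 0.0790 → 7.9 cM.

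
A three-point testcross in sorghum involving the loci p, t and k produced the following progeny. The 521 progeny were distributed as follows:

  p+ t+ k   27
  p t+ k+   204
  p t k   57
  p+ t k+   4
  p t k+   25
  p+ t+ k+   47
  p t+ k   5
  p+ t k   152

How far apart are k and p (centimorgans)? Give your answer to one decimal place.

21.7 centimorgans

The two most frequent reciprocal classes, p t+ k+ and p+ t k, are the parental types, so the F1 was p t+ k+ / p+ t k.
The two rarest classes, p t+ k and p+ t k+, are the double crossovers. Comparing them with the parentals, only the k allele has switched, so k is the middle locus and the order is t – k – p.
Crossovers in the k–p interval produce the single-crossover classes p+ t+ k+ and p t k (47 + 57 = 104) plus the double crossovers (9).
RF(k–p) = (104 + 9) / 521 = 113/521 = 0.2169 → 21.7 centimorgans.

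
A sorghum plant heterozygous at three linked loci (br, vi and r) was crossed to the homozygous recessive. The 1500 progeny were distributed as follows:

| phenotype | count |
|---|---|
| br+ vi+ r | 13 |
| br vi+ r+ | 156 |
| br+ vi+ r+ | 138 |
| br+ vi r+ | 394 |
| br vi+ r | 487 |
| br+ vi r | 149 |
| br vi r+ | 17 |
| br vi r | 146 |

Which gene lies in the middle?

The two most frequent reciprocal classes, br vi+ r and br+ vi r+, are the parental types, so the F1 was br vi+ r / br+ vi r+.
The two rarest classes, br+ vi+ r and br vi r+, are the double crossovers. Comparing them with the parentals, only the br allele has switched, so br is the middle locus and the order is r – br – vi.

br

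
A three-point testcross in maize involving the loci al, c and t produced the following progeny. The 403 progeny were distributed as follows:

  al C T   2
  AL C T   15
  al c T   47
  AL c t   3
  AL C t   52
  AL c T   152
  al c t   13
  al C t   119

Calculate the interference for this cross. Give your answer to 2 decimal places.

The two most frequent reciprocal classes, al C t and AL c T, are the parental types, so the F1 was al C t / AL c T.
The two rarest classes, al C T and AL c t, are the double crossovers. Comparing them with the parentals, only the t allele has switched, so t is the middle locus and the order is c – t – al.
c–t: (28 + 5)/403 = 0.0819; t–al: (99 + 5)/403 = 0.2581.
Expected DCO frequency = 0.0819 × 0.2581 ≈ 0.02114; observed = 5/403 ≈ 0.01241.
Coefficient of coincidence = 0.01241/0.02114 ≈ 0.59; interference = 1 − 0.59 = 0.41.

0.41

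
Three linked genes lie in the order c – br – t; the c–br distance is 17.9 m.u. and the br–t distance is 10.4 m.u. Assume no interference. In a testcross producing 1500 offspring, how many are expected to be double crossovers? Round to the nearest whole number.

28

Map distances give recombination frequencies of 0.179 and 0.104 for the two intervals.
With no interference, expected double-crossover frequency = 0.179 × 0.104 = 0.01862.
Expected number = 0.01862 × 1500 = 27.92 ≈ 28.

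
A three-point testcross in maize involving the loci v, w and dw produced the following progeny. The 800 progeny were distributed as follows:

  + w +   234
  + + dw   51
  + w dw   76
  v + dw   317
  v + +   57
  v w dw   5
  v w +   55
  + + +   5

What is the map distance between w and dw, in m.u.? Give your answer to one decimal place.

17.9 m.u.

The two most frequent reciprocal classes, v + dw and + w +, are the parental types, so the F1 was v + dw / + w +.
The two rarest classes, v w dw and + + +, are the double crossovers. Comparing them with the parentals, only the w allele has switched, so w is the middle locus and the order is v – w – dw.
Crossovers in the w–dw interval produce the single-crossover classes v + + and + w dw (57 + 76 = 133) plus the double crossovers (10).
RF(w–dw) = (133 + 10) / 800 = 143/800 = 0.1787 → 17.9 m.u.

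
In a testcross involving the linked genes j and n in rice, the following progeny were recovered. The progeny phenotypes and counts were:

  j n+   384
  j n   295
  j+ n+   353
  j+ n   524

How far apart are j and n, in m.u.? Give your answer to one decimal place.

41.6 m.u.

The two most frequent classes, j+ n (524) and j n+ (384), are the parental types, so the F1 was j+ n / j n+.
The recombinant classes are j+ n+ and j n: 353 + 295 = 648.
Recombination frequency = 648/1556 = 0.4165 ≈ 41.6%, i.e. 41.6 m.u.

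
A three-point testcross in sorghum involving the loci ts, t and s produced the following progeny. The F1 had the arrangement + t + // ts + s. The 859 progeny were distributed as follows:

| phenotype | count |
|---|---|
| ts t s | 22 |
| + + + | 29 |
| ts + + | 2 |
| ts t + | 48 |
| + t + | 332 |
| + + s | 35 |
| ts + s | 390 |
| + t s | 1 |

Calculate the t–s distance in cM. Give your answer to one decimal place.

The two rarest classes, + t s and ts + +, are the double crossovers. Comparing them with the parentals, only the s allele has switched, so s is the middle locus and the order is t – s – ts.
Crossovers in the t–s interval produce the single-crossover classes + + + and ts t s (29 + 22 = 51) plus the double crossovers (3).
RF(t–s) = (51 + 3) / 859 = 54/859 = 0.0629 → 6.3 cM.

6.3 cM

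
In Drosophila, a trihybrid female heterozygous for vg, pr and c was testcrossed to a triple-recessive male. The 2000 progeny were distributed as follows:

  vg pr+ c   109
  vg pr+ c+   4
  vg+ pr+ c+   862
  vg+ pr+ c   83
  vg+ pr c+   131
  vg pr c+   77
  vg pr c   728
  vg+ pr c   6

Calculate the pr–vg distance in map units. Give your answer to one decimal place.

The two most frequent reciprocal classes, vg pr c and vg+ pr+ c+, are the parental types, so the F1 was vg pr c / vg+ pr+ c+.
The two rarest classes, vg+ pr c and vg pr+ c+, are the double crossovers. Comparing them with the parentals, only the vg allele has switched, so vg is the middle locus and the order is pr – vg – c.
Crossovers in the pr–vg interval produce the single-crossover classes vg pr+ c and vg+ pr c+ (109 + 131 = 240) plus the double crossovers (10).
RF(pr–vg) = (240 + 10) / 2000 = 250/2000 = 0.1250 → 12.5 map units.

12.5 map units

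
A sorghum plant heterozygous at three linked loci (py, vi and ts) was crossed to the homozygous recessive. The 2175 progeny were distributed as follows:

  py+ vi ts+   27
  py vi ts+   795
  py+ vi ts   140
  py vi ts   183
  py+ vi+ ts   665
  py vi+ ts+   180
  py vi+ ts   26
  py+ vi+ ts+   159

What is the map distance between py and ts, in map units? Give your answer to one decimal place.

18.2 map units

The two most frequent reciprocal classes, py vi ts+ and py+ vi+ ts, are the parental types, so the F1 was py vi ts+ / py+ vi+ ts.
The two rarest classes, py+ vi ts+ and py vi+ ts, are the double crossovers. Comparing them with the parentals, only the py allele has switched, so py is the middle locus and the order is vi – py – ts.
Crossovers in the py–ts interval produce the single-crossover classes py vi ts and py+ vi+ ts+ (183 + 159 = 342) plus the double crossovers (53).
RF(py–ts) = (342 + 53) / 2175 = 395/2175 = 0.1816 → 18.2 map units.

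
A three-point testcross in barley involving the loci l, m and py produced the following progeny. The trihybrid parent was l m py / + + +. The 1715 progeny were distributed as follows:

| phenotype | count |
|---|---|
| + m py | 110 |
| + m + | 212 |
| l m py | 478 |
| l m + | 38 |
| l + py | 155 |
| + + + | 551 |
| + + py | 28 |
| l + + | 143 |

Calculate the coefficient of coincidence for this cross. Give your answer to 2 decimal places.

0.82

The two rarest classes, l m + and + + py, are the double crossovers. Comparing them with the parentals, only the py allele has switched, so py is the middle locus and the order is m – py – l.
m–py: (367 + 66)/1715 = 0.2525; py–l: (253 + 66)/1715 = 0.1860.
Expected DCO frequency = 0.2525 × 0.1860 ≈ 0.04696; observed = 66/1715 ≈ 0.03848.
Coefficient of coincidence = 0.03848/0.04696 ≈ 0.82.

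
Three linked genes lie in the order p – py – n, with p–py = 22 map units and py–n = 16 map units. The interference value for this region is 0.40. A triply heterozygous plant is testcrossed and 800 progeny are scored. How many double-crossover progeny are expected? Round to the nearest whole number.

Map distances give recombination frequencies of 0.220 and 0.160 for the two intervals.
With interference 0.40 (so coincidence = 0.60), expected double-crossover frequency = 0.220 × 0.160 × 0.60 = 0.02112.
Expected number = 0.02112 × 800 = 16.90 ≈ 17.

17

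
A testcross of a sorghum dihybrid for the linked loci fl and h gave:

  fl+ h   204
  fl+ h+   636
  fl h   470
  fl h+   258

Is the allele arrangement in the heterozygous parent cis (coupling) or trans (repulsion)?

cis

The two most frequent classes are fl+ h+ (636) and fl h (470); these are the parental (non-recombinant) types.
So the F1 carried fl+ h+ on one chromosome and fl h on the other — the recessive alleles are on the same chromosome (cis / coupling).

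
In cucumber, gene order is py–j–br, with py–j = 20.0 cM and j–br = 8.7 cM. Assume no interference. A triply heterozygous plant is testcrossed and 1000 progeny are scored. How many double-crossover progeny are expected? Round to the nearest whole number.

17

Map distances give recombination frequencies of 0.200 and 0.087 for the two intervals.
With no interference, expected double-crossover frequency = 0.200 × 0.087 = 0.01740.
Expected number = 0.01740 × 1000 = 17.40 ≈ 17.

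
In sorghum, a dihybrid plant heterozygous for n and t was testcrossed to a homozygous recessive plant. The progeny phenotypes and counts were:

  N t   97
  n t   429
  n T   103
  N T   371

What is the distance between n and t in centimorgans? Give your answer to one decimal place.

The two most frequent classes, N T (371) and n t (429), are the parental types, so the F1 was N T / n t.
The recombinant classes are N t and n T: 97 + 103 = 200.
Recombination frequency = 200/1000 = 0.2000 ≈ 20.0%, i.e. 20.0 centimorgans.

20.0 centimorgans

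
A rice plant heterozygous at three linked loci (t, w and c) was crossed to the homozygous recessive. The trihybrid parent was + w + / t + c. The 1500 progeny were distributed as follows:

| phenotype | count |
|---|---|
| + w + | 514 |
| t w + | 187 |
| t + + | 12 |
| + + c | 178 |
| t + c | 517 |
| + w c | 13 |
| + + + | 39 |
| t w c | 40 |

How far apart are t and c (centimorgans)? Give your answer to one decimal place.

26.0 centimorgans

The two rarest classes, + w c and t + +, are the double crossovers. Comparing them with the parentals, only the c allele has switched, so c is the middle locus and the order is w – c – t.
Crossovers in the c–t interval produce the single-crossover classes t w + and + + c (187 + 178 = 365) plus the double crossovers (25).
RF(c–t) = (365 + 25) / 1500 = 390/1500 = 0.2600 → 26.0 centimorgans.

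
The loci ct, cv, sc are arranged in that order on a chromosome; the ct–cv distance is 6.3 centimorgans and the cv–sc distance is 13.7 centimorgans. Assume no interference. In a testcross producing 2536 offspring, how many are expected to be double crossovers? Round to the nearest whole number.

22

Map distances give recombination frequencies of 0.063 and 0.137 for the two intervals.
With no interference, expected double-crossover frequency = 0.063 × 0.137 = 0.00863.
Expected number = 0.00863 × 2536 = 21.89 ≈ 22.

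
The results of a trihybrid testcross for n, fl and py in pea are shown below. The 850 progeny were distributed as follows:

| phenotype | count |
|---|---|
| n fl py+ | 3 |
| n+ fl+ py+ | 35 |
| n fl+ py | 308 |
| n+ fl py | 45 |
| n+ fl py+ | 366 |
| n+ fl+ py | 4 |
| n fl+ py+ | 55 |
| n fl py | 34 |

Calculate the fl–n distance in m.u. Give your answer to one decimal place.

8.9 m.u.

The two most frequent reciprocal classes, n fl+ py and n+ fl py+, are the parental types, so the F1 was n fl+ py / n+ fl py+.
The two rarest classes, n+ fl+ py and n fl py+, are the double crossovers. Comparing them with the parentals, only the n allele has switched, so n is the middle locus and the order is fl – n – py.
Crossovers in the fl–n interval produce the single-crossover classes n fl py and n+ fl+ py+ (34 + 35 = 69) plus the double crossovers (7).
RF(fl–n) = (69 + 7) / 850 = 76/850 = 0.0894 → 8.9 m.u.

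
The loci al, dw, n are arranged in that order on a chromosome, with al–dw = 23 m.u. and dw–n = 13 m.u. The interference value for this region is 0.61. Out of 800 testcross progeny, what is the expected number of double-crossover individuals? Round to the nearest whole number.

Map distances give recombination frequencies of 0.230 and 0.130 for the two intervals.
With interference 0.61 (so coincidence = 0.39), expected double-crossover frequency = 0.230 × 0.130 × 0.39 = 0.01166.
Expected number = 0.01166 × 800 = 9.33 ≈ 9.

9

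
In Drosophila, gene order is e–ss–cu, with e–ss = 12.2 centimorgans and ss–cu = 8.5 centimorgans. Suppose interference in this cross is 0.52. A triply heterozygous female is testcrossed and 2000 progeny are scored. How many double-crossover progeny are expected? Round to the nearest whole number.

Map distances give recombination frequencies of 0.122 and 0.085 for the two intervals.
With interference 0.52 (so coincidence = 0.48), expected double-crossover frequency = 0.122 × 0.085 × 0.48 = 0.00498.
Expected number = 0.00498 × 2000 = 9.96 ≈ 10.

10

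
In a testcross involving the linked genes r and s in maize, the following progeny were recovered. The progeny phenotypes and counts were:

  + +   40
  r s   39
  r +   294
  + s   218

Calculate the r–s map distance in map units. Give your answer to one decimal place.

13.4 map units

The two most frequent classes, + s (218) and r + (294), are the parental types, so the F1 was + s / r +.
The recombinant classes are + + and r s: 40 + 39 = 79.
Recombination frequency = 79/591 = 0.1337 ≈ 13.4%, i.e. 13.4 map units.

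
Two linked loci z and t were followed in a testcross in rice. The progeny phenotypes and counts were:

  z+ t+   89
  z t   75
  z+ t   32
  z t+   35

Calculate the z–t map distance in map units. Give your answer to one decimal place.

The two most frequent classes, z+ t+ (89) and z t (75), are the parental types, so the F1 was z+ t+ / z t.
The recombinant classes are z+ t and z t+: 32 + 35 = 67.
Recombination frequency = 67/231 = 0.2900 ≈ 29.0%, i.e. 29.0 map units.

29.0 map units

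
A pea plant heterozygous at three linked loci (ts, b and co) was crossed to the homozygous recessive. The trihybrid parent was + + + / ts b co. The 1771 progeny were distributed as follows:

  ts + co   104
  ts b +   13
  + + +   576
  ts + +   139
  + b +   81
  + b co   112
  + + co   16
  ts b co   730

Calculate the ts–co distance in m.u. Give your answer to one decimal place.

15.8 m.u.

The two rarest classes, + + co and ts b +, are the double crossovers. Comparing them with the parentals, only the co allele has switched, so co is the middle locus and the order is ts – co – b.
Crossovers in the ts–co interval produce the single-crossover classes ts + + and + b co (139 + 112 = 251) plus the double crossovers (29).
RF(ts–co) = (251 + 29) / 1771 = 280/1771 = 0.1581 → 15.8 m.u.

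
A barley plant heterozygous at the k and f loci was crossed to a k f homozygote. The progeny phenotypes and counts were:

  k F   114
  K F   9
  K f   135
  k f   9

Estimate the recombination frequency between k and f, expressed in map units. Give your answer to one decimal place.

The two most frequent classes, K f (135) and k F (114), are the parental types, so the F1 was K f / k F.
The recombinant classes are K F and k f: 9 + 9 = 18.
Recombination frequency = 18/267 = 0.0674 ≈ 6.7%, i.e. 6.7 map units.

6.7 map units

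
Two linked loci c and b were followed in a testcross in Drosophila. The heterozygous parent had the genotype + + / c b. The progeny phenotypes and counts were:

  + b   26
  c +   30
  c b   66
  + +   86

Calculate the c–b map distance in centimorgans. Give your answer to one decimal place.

The recombinant classes are + b and c +: 26 + 30 = 56.
Recombination frequency = 56/208 = 0.2692 ≈ 26.9%, i.e. 26.9 centimorgans.

26.9 centimorgans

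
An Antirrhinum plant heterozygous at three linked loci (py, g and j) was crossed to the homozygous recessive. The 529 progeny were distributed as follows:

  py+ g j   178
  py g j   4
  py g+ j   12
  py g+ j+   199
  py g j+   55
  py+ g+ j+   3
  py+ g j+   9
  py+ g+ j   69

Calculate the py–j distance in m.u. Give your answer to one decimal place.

5.3 m.u.

The two most frequent reciprocal classes, py+ g j and py g+ j+, are the parental types, so the F1 was py+ g j / py g+ j+.
The two rarest classes, py g j and py+ g+ j+, are the double crossovers. Comparing them with the parentals, only the py allele has switched, so py is the middle locus and the order is g – py – j.
Crossovers in the py–j interval produce the single-crossover classes py+ g j+ and py g+ j (9 + 12 = 21) plus the double crossovers (7).
RF(py–j) = (21 + 7) / 529 = 28/529 = 0.0529 → 5.3 m.u.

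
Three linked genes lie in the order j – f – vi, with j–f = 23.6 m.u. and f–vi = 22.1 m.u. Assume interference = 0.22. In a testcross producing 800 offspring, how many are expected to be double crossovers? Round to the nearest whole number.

33

Map distances give recombination frequencies of 0.236 and 0.221 for the two intervals.
With interference 0.22 (so coincidence = 0.78), expected double-crossover frequency = 0.236 × 0.221 × 0.78 = 0.04068.
Expected number = 0.04068 × 800 = 32.55 ≈ 33.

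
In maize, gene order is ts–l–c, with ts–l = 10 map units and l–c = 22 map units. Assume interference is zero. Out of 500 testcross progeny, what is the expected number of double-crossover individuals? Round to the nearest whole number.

11

Map distances give recombination frequencies of 0.100 and 0.220 for the two intervals.
With no interference, expected double-crossover frequency = 0.100 × 0.220 = 0.02200.
Expected number = 0.02200 × 500 = 11.00 ≈ 11.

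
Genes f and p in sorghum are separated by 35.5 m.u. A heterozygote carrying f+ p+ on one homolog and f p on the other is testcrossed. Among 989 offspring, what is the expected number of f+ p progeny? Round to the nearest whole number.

176

A map distance of 35.5 m.u. corresponds to a recombination frequency of 0.355.
The F1 is f+ p+ / f p, so f+ p is a recombinant gamete class with expected frequency r/2 = 0.355/2 = 0.1775.
Expected number = 0.1775 × 989 = 175.55 ≈ 176.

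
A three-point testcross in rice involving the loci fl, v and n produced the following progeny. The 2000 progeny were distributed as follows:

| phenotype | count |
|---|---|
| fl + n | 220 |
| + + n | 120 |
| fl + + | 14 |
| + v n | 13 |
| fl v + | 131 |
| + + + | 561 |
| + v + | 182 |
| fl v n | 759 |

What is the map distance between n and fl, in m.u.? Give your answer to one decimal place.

The two most frequent reciprocal classes, fl v n and + + +, are the parental types, so the F1 was fl v n / + + +.
The two rarest classes, + v n and fl + +, are the double crossovers. Comparing them with the parentals, only the fl allele has switched, so fl is the middle locus and the order is v – fl – n.
Crossovers in the fl–n interval produce the single-crossover classes fl v + and + + n (131 + 120 = 251) plus the double crossovers (27).
RF(fl–n) = (251 + 27) / 2000 = 278/2000 = 0.1390 → 13.9 m.u.

13.9 m.u.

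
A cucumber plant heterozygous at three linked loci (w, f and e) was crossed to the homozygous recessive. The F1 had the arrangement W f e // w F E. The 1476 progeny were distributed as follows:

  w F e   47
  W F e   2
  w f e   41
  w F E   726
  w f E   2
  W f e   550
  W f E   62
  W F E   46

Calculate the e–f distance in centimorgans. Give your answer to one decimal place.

7.7 centimorgans

The two rarest classes, W F e and w f E, are the double crossovers. Comparing them with the parentals, only the f allele has switched, so f is the middle locus and the order is w – f – e.
Crossovers in the f–e interval produce the single-crossover classes W f E and w F e (62 + 47 = 109) plus the double crossovers (4).
RF(f–e) = (109 + 4) / 1476 = 113/1476 = 0.0766 → 7.7 centimorgans.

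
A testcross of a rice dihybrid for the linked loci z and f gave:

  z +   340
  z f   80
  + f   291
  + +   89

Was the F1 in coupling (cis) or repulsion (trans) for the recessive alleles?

trans

The two most frequent classes are + f (291) and z + (340); these are the parental (non-recombinant) types.
So the F1 carried + f on one chromosome and z + on the other — the recessive alleles are on opposite chromosomes (trans / repulsion).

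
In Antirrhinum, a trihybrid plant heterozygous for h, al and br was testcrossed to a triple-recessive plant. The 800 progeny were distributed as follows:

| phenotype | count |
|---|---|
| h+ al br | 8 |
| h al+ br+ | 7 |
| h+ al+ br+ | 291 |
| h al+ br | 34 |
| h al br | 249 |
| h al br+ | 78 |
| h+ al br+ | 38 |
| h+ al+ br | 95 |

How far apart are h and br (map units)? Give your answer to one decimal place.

The two most frequent reciprocal classes, h+ al+ br+ and h al br, are the parental types, so the F1 was h+ al+ br+ / h al br.
The two rarest classes, h al+ br+ and h+ al br, are the double crossovers. Comparing them with the parentals, only the h allele has switched, so h is the middle locus and the order is br – h – al.
Crossovers in the br–h interval produce the single-crossover classes h+ al+ br and h al br+ (95 + 78 = 173) plus the double crossovers (15).
RF(br–h) = (173 + 15) / 800 = 188/800 = 0.2350 → 23.5 map units.

23.5 map units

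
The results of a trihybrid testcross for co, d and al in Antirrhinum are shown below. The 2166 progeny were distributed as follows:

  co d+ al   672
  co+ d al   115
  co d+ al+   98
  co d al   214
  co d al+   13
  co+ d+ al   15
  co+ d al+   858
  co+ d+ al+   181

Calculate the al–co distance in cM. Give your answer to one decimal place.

11.1 cM

The two most frequent reciprocal classes, co+ d al+ and co d+ al, are the parental types, so the F1 was co+ d al+ / co d+ al.
The two rarest classes, co d al+ and co+ d+ al, are the double crossovers. Comparing them with the parentals, only the co allele has switched, so co is the middle locus and the order is al – co – d.
Crossovers in the al–co interval produce the single-crossover classes co+ d al and co d+ al+ (115 + 98 = 213) plus the double crossovers (28).
RF(al–co) = (213 + 28) / 2166 = 241/2166 = 0.1113 → 11.1 cM.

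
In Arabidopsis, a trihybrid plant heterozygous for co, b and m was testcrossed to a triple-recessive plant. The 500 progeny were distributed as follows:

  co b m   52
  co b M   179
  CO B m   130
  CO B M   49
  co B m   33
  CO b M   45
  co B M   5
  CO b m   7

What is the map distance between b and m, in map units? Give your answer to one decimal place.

The two most frequent reciprocal classes, co b M and CO B m, are the parental types, so the F1 was co b M / CO B m.
The two rarest classes, co B M and CO b m, are the double crossovers. Comparing them with the parentals, only the b allele has switched, so b is the middle locus and the order is m – b – co.
Crossovers in the m–b interval produce the single-crossover classes co b m and CO B M (52 + 49 = 101) plus the double crossovers (12).
RF(m–b) = (101 + 12) / 500 = 113/500 = 0.2260 → 22.6 map units.

22.6 map units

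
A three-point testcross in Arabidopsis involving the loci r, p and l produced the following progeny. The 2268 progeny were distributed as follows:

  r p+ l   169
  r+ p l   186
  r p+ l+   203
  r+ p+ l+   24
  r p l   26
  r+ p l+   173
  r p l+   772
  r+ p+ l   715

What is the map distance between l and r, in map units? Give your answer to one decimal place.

The two most frequent reciprocal classes, r+ p+ l and r p l+, are the parental types, so the F1 was r+ p+ l / r p l+.
The two rarest classes, r+ p+ l+ and r p l, are the double crossovers. Comparing them with the parentals, only the l allele has switched, so l is the middle locus and the order is r – l – p.
Crossovers in the r–l interval produce the single-crossover classes r p+ l and r+ p l+ (169 + 173 = 342) plus the double crossovers (50).
RF(r–l) = (342 + 50) / 2268 = 392/2268 = 0.1728 → 17.3 map units.

17.3 map units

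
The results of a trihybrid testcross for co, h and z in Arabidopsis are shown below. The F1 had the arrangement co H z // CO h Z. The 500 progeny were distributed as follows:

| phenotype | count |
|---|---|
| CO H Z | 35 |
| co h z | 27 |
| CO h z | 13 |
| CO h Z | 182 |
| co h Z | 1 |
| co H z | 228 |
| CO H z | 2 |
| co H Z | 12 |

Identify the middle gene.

co

The two rarest classes, CO H z and co h Z, are the double crossovers. Comparing them with the parentals, only the co allele has switched, so co is the middle locus and the order is h – co – z.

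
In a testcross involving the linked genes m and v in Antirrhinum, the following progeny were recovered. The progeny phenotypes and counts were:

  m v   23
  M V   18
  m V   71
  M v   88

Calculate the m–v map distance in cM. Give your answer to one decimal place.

20.5 cM

The two most frequent classes, M v (88) and m V (71), are the parental types, so the F1 was M v / m V.
The recombinant classes are M V and m v: 18 + 23 = 41.
Recombination frequency = 41/200 = 0.2050 ≈ 20.5%, i.e. 20.5 cM.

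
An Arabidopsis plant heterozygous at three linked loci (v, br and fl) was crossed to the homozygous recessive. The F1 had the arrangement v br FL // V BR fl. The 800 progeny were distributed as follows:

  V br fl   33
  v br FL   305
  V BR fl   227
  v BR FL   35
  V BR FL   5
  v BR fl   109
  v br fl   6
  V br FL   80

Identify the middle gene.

The two rarest classes, v br fl and V BR FL, are the double crossovers. Comparing them with the parentals, only the fl allele has switched, so fl is the middle locus and the order is br – fl – v.

fl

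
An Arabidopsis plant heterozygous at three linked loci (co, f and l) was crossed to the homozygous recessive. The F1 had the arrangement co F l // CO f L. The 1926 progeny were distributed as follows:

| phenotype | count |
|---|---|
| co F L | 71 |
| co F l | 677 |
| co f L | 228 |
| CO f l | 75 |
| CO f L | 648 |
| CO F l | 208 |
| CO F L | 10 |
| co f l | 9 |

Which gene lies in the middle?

f

The two rarest classes, co f l and CO F L, are the double crossovers. Comparing them with the parentals, only the f allele has switched, so f is the middle locus and the order is l – f – co.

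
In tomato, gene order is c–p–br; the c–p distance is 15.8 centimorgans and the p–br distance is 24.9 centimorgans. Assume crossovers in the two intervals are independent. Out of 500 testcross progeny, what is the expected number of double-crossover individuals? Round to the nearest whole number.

20

Map distances give recombination frequencies of 0.158 and 0.249 for the two intervals.
With no interference, expected double-crossover frequency = 0.158 × 0.249 = 0.03934.
Expected number = 0.03934 × 500 = 19.67 ≈ 20.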